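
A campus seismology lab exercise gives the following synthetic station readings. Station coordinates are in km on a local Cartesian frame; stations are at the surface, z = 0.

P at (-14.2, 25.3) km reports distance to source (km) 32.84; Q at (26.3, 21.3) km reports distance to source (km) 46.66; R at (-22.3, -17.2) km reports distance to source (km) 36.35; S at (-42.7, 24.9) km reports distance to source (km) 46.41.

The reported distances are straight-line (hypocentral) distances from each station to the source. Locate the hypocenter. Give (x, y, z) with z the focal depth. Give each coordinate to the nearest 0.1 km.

Each station gives a sphere (x−x_i)² + (y−y_i)² + z² = d_i² (stations at z=0).
Subtracting the P sphere from Q and R: z² cancels, leaving linear equations in x and y:
81.0 x − 8.0 y = -795.04
-16.2 x − 85.0 y = -291.46
Solving: x ≈ -9.302, y ≈ 5.202 km (keep extra digits for the depth step; rounded: -9.3, 5.2).
Then from the P sphere: z² = 32.84² − (x + 14.2)² − (y − 25.3)² with x = -9.302, y = 5.202, so z ≈ 25.506 ≈ 25.5 km.

x ≈ -9.3 km, y ≈ 5.2 km, depth ≈ 25.5 km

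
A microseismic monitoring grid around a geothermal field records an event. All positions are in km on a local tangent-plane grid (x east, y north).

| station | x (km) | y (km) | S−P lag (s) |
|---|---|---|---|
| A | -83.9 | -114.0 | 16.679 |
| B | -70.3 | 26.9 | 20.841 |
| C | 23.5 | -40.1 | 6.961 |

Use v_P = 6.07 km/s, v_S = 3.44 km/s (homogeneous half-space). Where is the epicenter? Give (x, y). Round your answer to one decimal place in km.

Distance from S−P lag: d = Δt · v_P v_S / (v_P − v_S) = Δt · (6.07·3.44)/(6.07−3.44) ≈ 7.9395·Δt.
So d_A = 132.42, d_B = 165.47, d_C = 55.27 km.
Circle about each station: (x + 83.9)² + (y + 114.0)² = 132.42²; (x + 70.3)² + (y − 26.9)² = 165.47²; (x − 23.5)² + (y + 40.1)² = 55.27².
Subtracting the A equation from the B and C equations removes the quadratic terms:
27.2 x + 281.8 y = -24214.77
214.8 x + 147.8 y = -3394.67
Solving the 2×2 system: x ≈ 46.4, y ≈ -90.4 km.

x ≈ 46.4 km, y ≈ -90.4 km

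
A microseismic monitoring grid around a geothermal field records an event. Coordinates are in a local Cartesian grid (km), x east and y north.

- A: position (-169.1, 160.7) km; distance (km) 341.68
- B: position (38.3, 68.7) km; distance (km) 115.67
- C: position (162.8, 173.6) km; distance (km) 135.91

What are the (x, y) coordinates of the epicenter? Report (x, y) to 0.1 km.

x ≈ 149.9 km, y ≈ 38.3 km

Circle about each station: (x + 169.1)² + (y − 160.7)² = 341.68²; (x − 38.3)² + (y − 68.7)² = 115.67²; (x − 162.8)² + (y − 173.6)² = 135.91².
Subtracting the A equation from the B and C equations removes the quadratic terms:
414.8 x − 184.0 y = 55132.95
663.8 x + 25.8 y = 100495.19
Solving the 2×2 system: x ≈ 149.9, y ≈ 38.3 km.
Check against A (with the unrounded x, y): √((x + 169.1)²+(y − 160.7)²) = 341.68 ≈ 341.68 km. ✓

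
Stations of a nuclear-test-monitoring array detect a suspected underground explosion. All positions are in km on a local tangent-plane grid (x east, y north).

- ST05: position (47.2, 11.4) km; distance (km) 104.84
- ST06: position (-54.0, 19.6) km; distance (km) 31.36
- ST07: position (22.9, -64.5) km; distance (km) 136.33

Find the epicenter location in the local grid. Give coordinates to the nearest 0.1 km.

Circle about each station: (x − 47.2)² + (y − 11.4)² = 104.84²; (x + 54.0)² + (y − 19.6)² = 31.36²; (x − 22.9)² + (y + 64.5)² = 136.33².
Subtracting the ST05 equation from the ST06 and ST07 equations removes the quadratic terms:
-202.4 x + 16.4 y = 10950.34
-48.6 x − 151.8 y = -5267.58
Solving the 2×2 system: x ≈ -50.0, y ≈ 50.7 km.
Check against ST05 (with the unrounded x, y): √((x − 47.2)²+(y − 11.4)²) = 104.84 ≈ 104.84 km. ✓

-50.0 km east, 50.7 km north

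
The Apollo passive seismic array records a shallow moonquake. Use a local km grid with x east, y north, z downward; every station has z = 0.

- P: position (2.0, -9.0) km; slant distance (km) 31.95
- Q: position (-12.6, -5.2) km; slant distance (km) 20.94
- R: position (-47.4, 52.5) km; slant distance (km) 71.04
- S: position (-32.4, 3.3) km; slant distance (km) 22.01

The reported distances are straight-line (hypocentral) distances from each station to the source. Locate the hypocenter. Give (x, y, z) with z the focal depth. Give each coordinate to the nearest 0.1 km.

Each station gives a sphere (x−x_i)² + (y−y_i)² + z² = d_i² (stations at z=0).
Subtracting the P sphere from Q and R: z² cancels, leaving linear equations in x and y:
-29.2 x + 7.6 y = 683.12
-98.8 x + 123.0 y = 892.13
Solving: x ≈ -27.191, y ≈ -14.589 km (keep extra digits for the depth step; rounded: -27.2, -14.6).
Then from the P sphere: z² = 31.95² − (x − 2.0)² − (y + 9.0)² with x = -27.191, y = -14.589, so z ≈ 11.724 ≈ 11.7 km.

x ≈ -27.2 km, y ≈ -14.6 km, depth ≈ 11.7 km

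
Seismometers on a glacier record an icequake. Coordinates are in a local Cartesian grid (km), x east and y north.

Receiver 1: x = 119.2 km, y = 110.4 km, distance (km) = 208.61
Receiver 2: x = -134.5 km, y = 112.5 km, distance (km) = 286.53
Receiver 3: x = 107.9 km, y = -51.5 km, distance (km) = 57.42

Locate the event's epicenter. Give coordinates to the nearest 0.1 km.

(66.7, -91.5)

Circle about each station: (x − 119.2)² + (y − 110.4)² = 208.61²; (x + 134.5)² + (y − 112.5)² = 286.53²; (x − 107.9)² + (y + 51.5)² = 57.42².
Subtracting pairs of circle equations eliminates x²+y² and gives linear equations (the radical axes):
-507.4 x + 4.2 y = -34231.61
-22.6 x − 323.8 y = 28118.94
Solving the 2×2 system: x ≈ 66.7, y ≈ -91.5 km.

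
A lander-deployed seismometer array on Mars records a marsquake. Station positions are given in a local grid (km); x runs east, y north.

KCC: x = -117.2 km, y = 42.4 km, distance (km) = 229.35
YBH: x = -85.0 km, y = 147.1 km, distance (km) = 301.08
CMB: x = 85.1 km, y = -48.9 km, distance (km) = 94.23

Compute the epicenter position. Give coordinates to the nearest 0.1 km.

Circle about each station: (x + 117.2)² + (y − 42.4)² = 229.35²; (x + 85.0)² + (y − 147.1)² = 301.08²; (x − 85.1)² + (y + 48.9)² = 94.23².
Subtracting the KCC equation from the YBH and CMB equations removes the quadratic terms:
64.4 x + 209.4 y = -24717.93
404.6 x − 182.6 y = 37821.75
Solving the 2×2 system: x ≈ 35.3, y ≈ -128.9 km.

35.3 km east, -128.9 km north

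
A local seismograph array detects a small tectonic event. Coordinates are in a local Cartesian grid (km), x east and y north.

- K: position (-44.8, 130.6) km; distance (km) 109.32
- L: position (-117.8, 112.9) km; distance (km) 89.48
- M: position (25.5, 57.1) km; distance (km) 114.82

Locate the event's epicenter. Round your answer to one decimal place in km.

x ≈ -85.9 km, y ≈ 29.3 km

Circle about each station: (x + 44.8)² + (y − 130.6)² = 109.32²; (x + 117.8)² + (y − 112.9)² = 89.48²; (x − 25.5)² + (y − 57.1)² = 114.82².
Subtracting pairs of circle equations eliminates x²+y² and gives linear equations (the radical axes):
-146.0 x − 35.4 y = 11504.04
140.6 x − 147.0 y = -16385.51
Solving the 2×2 system: x ≈ -85.9, y ≈ 29.3 km.
Check against K (with the unrounded x, y): √((x + 44.8)²+(y − 130.6)²) = 109.32 ≈ 109.32 km. ✓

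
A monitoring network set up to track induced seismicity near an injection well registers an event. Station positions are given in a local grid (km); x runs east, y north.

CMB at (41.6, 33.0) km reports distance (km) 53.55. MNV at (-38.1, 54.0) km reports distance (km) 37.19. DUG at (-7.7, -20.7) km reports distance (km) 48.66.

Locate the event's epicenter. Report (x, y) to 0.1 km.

Circle about each station: (x − 41.6)² + (y − 33.0)² = 53.55²; (x + 38.1)² + (y − 54.0)² = 37.19²; (x + 7.7)² + (y + 20.7)² = 48.66².
Subtracting pairs of circle equations eliminates x²+y² and gives linear equations (the radical axes):
-159.4 x + 42.0 y = 3032.56
-98.6 x − 107.4 y = -1831.97
Solving the 2×2 system: x ≈ -11.7, y ≈ 27.8 km.

-11.7 km east, 27.8 km north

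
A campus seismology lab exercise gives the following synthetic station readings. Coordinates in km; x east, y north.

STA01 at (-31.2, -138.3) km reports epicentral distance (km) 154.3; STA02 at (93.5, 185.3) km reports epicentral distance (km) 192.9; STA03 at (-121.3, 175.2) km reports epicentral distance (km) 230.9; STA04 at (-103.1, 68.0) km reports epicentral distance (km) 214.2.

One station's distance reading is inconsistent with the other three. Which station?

STA04

Solve using three stations at a time. Using STA01, STA02, STA03 (subtract circle equations pairwise → linear system) gives (x, y) ≈ (31.9, 2.5).
Distances from that point to each station vs reported:
  STA01: calculated 154.3 vs reported 154.3 → residual 0.0 km
  STA02: calculated 192.9 vs reported 192.9 → residual 0.0 km
  STA03: calculated 230.9 vs reported 230.9 → residual 0.0 km
  STA04: calculated 150.1 vs reported 214.2 → residual 64.1 km
STA01, STA02, STA03 are mutually consistent (residuals ≈ 0); STA04 is off by 64.1 km.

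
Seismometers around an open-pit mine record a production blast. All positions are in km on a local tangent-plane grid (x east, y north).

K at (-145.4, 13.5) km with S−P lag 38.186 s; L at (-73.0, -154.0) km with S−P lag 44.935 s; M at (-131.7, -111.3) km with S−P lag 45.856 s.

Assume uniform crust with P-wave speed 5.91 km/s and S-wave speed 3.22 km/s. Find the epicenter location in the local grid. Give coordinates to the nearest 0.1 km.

Distance from S−P lag: d = Δt · v_P v_S / (v_P − v_S) = Δt · (5.91·3.22)/(5.91−3.22) ≈ 7.0744·Δt.
So d_K = 270.14, d_L = 317.89, d_M = 324.40 km.
Circle about each station: (x + 145.4)² + (y − 13.5)² = 270.14²; (x + 73.0)² + (y + 154.0)² = 317.89²; (x + 131.7)² + (y + 111.3)² = 324.40².
Subtracting the K equation from the L and M equations removes the quadratic terms:
144.8 x − 335.0 y = -20356.84
27.4 x − 249.6 y = -23850.57
Solving the 2×2 system: x ≈ 107.9, y ≈ 107.4 km.

(107.9, 107.4)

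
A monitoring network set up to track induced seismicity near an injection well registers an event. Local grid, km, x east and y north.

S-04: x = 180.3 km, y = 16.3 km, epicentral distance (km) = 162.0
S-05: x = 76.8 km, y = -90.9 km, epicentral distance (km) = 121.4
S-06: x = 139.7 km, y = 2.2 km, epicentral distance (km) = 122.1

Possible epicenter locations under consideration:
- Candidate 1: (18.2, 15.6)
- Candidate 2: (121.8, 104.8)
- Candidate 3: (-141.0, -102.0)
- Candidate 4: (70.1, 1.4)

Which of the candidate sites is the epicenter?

Candidate 1

For each candidate, compare |candidate − station| to the reported distance:
Candidate 1: residuals S-04 0.1, S-05 0.2, S-06 0.1 → max 0.2 km
Candidate 2: residuals S-04 55.9, S-05 79.4, S-06 18.0 → max 79.4 km
Candidate 3: residuals S-04 180.4, S-05 96.7, S-06 177.3 → max 180.4 km
Candidate 4: residuals S-04 50.8, S-05 28.9, S-06 52.5 → max 52.5 km
Only Candidate 1 has all residuals ≈ 0.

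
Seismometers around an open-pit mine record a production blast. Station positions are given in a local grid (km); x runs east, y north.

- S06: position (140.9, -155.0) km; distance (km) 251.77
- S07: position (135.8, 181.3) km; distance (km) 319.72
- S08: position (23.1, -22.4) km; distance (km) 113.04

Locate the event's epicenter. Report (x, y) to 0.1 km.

(-87.0, -48.0)

Circle about each station: (x − 140.9)² + (y + 155.0)² = 251.77²; (x − 135.8)² + (y − 181.3)² = 319.72²; (x − 23.1)² + (y + 22.4)² = 113.04².
Subtracting pairs of circle equations eliminates x²+y² and gives linear equations (the radical axes):
-10.2 x + 672.6 y = -31399.23
-235.6 x + 265.2 y = 7767.65
Solving the 2×2 system: x ≈ -87.0, y ≈ -48.0 km.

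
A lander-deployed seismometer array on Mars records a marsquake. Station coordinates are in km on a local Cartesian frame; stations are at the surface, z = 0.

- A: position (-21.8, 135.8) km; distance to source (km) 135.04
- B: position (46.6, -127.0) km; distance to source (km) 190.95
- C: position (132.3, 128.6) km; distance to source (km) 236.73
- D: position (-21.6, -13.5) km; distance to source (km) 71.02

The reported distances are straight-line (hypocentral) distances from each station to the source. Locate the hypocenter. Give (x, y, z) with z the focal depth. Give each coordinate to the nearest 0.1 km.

Each station gives a sphere (x−x_i)² + (y−y_i)² + z² = d_i² (stations at z=0).
Subtracting the A sphere from B and C: z² cancels, leaving linear equations in x and y:
136.8 x − 525.6 y = -18842.42
308.2 x − 14.4 y = -22680.92
Solving: x ≈ -72.802, y ≈ 16.901 km (keep extra digits for the depth step; rounded: -72.8, 16.9).
Then from the A sphere: z² = 135.04² − (x + 21.8)² − (y − 135.8)² with x = -72.802, y = 16.901, so z ≈ 38.699 ≈ 38.7 km.
Check against D (with the unrounded solution): distance 71.02 ≈ 71.02 km. ✓

x ≈ -72.8 km, y ≈ 16.9 km, depth ≈ 38.7 km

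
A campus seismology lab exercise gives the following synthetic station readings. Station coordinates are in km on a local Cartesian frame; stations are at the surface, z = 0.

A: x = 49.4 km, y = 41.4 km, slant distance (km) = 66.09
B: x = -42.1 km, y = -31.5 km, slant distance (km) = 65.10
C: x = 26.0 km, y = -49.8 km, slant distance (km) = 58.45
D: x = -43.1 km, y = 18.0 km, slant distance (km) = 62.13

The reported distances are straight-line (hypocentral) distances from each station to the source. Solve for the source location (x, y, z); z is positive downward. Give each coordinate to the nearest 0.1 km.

x ≈ 8.4 km, y ≈ -1.9 km, depth ≈ 28.5 km

Each station gives a sphere (x−x_i)² + (y−y_i)² + z² = d_i² (stations at z=0).
Subtracting the A sphere from B and C: z² cancels, leaving linear equations in x and y:
-183.0 x − 145.8 y = -1259.78
-46.8 x − 182.4 y = -46.79
Solving: x ≈ 8.396, y ≈ -1.898 km (keep extra digits for the depth step; rounded: 8.4, -1.9).
Then from the A sphere: z² = 66.09² − (x − 49.4)² − (y − 41.4)² with x = 8.396, y = -1.898, so z ≈ 28.493 ≈ 28.5 km.
Check against D (with the unrounded solution): distance 62.13 ≈ 62.13 km. ✓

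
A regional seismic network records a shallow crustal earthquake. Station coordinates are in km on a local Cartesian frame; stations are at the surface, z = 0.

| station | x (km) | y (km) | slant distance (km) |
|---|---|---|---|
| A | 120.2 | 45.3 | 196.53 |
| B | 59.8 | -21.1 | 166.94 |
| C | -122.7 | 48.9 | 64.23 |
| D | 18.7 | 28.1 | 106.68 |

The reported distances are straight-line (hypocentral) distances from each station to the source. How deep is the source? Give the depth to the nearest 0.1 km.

Each station gives a sphere (x−x_i)² + (y−y_i)² + z² = d_i² (stations at z=0).
Subtracting the A sphere from B and C: z² cancels, leaving linear equations in x and y:
-120.8 x − 132.8 y = -1723.80
-485.8 x + 7.2 y = 35444.92
Solving: x ≈ -71.802, y ≈ 78.294 km (keep extra digits for the depth step; rounded: -71.8, 78.3).
Then from the A sphere: z² = 196.53² − (x − 120.2)² − (y − 45.3)² with x = -71.802, y = 78.294, so z ≈ 25.897 ≈ 25.9 km.
Check against D (with the unrounded solution): distance 106.68 ≈ 106.68 km. ✓

depth ≈ 25.9 km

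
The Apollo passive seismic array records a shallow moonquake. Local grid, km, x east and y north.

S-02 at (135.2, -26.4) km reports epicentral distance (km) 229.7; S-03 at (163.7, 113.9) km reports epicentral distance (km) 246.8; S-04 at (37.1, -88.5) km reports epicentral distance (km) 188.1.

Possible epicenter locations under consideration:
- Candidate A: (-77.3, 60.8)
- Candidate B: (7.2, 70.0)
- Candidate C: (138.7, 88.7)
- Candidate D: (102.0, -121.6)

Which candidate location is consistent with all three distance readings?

For each candidate, compare |candidate − station| to the reported distance:
Candidate A: residuals S-02 0.0, S-03 0.0, S-04 0.0 → max 0.0 km
Candidate B: residuals S-02 69.5, S-03 84.3, S-04 26.8 → max 84.3 km
Candidate C: residuals S-02 114.5, S-03 211.3, S-04 16.2 → max 211.3 km
Candidate D: residuals S-02 128.9, S-03 3.4, S-04 115.2 → max 128.9 km
Only Candidate A has all residuals ≈ 0.

Candidate A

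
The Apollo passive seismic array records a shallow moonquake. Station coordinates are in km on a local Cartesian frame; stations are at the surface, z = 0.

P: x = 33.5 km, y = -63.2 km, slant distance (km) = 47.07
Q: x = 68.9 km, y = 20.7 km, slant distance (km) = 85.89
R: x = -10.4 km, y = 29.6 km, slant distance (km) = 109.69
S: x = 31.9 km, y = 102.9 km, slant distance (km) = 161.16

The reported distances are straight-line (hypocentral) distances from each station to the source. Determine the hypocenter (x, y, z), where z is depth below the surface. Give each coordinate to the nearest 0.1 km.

Each station gives a sphere (x−x_i)² + (y−y_i)² + z² = d_i² (stations at z=0).
Subtracting the P sphere from Q and R: z² cancels, leaving linear equations in x and y:
70.8 x + 167.8 y = -5102.30
-87.8 x + 185.6 y = -13948.48
Solving: x ≈ 49.997, y ≈ -51.502 km (keep extra digits for the depth step; rounded: 50.0, -51.5).
Then from the P sphere: z² = 47.07² − (x − 33.5)² − (y + 63.2)² with x = 49.997, y = -51.502, so z ≈ 42.504 ≈ 42.5 km.
Check against S (with the unrounded solution): distance 161.16 ≈ 161.16 km. ✓

x ≈ 50.0 km, y ≈ -51.5 km, depth ≈ 42.5 km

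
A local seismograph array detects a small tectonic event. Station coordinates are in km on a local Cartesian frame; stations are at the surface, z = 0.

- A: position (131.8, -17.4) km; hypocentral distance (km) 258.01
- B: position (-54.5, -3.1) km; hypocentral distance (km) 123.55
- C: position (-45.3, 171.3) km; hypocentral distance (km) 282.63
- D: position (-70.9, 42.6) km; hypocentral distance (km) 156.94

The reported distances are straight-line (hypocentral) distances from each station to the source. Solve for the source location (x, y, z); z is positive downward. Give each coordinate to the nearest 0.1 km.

x ≈ -105.8 km, y ≈ -98.2 km, depth ≈ 59.9 km

Each station gives a sphere (x−x_i)² + (y−y_i)² + z² = d_i² (stations at z=0).
Subtracting the A sphere from B and C: z² cancels, leaving linear equations in x and y:
-372.6 x + 28.6 y = 36610.42
-354.2 x + 377.4 y = 411.22
Solving: x ≈ -105.794, y ≈ -98.201 km (keep extra digits for the depth step; rounded: -105.8, -98.2).
Then from the A sphere: z² = 258.01² − (x − 131.8)² − (y + 17.4)² with x = -105.794, y = -98.201, so z ≈ 59.912 ≈ 59.9 km.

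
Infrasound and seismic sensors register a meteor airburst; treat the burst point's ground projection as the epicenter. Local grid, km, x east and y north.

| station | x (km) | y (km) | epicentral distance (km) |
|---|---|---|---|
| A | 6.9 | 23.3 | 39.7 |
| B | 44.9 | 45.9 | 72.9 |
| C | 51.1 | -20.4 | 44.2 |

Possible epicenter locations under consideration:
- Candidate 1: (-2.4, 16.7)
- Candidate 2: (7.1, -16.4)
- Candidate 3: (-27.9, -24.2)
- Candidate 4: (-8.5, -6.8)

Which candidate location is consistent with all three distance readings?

For each candidate, compare |candidate − station| to the reported distance:
Candidate 1: residuals A 28.3, B 17.3, C 20.9 → max 28.3 km
Candidate 2: residuals A 0.0, B 0.0, C 0.0 → max 0.0 km
Candidate 3: residuals A 19.2, B 28.2, C 34.9 → max 34.9 km
Candidate 4: residuals A 5.9, B 2.1, C 16.9 → max 16.9 km
Only Candidate 2 has all residuals ≈ 0.

Candidate 2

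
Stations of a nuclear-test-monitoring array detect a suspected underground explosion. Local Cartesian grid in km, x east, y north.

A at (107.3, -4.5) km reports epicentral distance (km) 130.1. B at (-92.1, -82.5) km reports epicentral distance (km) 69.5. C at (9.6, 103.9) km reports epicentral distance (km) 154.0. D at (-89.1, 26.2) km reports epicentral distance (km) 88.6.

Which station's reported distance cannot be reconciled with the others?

Solve using three stations at a time. Using B, C, D (subtract circle equations pairwise → linear system) gives (x, y) ≈ (-34.6, -43.6).
Distances from that point to each station vs reported:
  A: calculated 147.2 vs reported 130.1 → residual 17.1 km
  B: calculated 69.4 vs reported 69.5 → residual 0.1 km
  C: calculated 154.0 vs reported 154.0 → residual 0.0 km
  D: calculated 88.5 vs reported 88.6 → residual 0.1 km
B, C, D are mutually consistent (residuals ≈ 0); A is off by 17.1 km.

A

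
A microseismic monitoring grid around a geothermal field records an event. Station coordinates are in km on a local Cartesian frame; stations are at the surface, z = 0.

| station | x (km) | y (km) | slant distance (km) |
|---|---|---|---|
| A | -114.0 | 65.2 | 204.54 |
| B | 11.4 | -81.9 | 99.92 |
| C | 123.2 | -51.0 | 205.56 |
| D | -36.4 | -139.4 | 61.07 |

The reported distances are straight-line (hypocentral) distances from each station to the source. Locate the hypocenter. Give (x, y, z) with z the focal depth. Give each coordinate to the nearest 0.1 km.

x ≈ -60.9 km, y ≈ -124.8 km, depth ≈ 54.0 km

Each station gives a sphere (x−x_i)² + (y−y_i)² + z² = d_i² (stations at z=0).
Subtracting the A sphere from B and C: z² cancels, leaving linear equations in x and y:
250.8 x − 294.2 y = 21443.14
474.4 x − 232.4 y = 113.90
Solving: x ≈ -60.897, y ≈ -124.800 km (keep extra digits for the depth step; rounded: -60.9, -124.8).
Then from the A sphere: z² = 204.54² − (x + 114.0)² − (y − 65.2)² with x = -60.897, y = -124.800, so z ≈ 54.006 ≈ 54.0 km.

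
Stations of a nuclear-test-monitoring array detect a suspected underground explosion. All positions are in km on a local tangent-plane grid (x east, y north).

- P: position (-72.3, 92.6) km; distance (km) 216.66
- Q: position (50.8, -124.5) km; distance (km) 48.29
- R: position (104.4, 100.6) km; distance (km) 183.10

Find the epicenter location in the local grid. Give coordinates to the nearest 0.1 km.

Circle about each station: (x + 72.3)² + (y − 92.6)² = 216.66²; (x − 50.8)² + (y + 124.5)² = 48.29²; (x − 104.4)² + (y − 100.6)² = 183.10².
Subtracting pairs of circle equations eliminates x²+y² and gives linear equations (the radical axes):
246.2 x − 434.2 y = 48888.47
353.4 x + 16.0 y = 20633.62
Solving the 2×2 system: x ≈ 61.9, y ≈ -77.5 km.
Check against P (with the unrounded x, y): √((x + 72.3)²+(y − 92.6)²) = 216.66 ≈ 216.66 km. ✓

61.9 km east, -77.5 km north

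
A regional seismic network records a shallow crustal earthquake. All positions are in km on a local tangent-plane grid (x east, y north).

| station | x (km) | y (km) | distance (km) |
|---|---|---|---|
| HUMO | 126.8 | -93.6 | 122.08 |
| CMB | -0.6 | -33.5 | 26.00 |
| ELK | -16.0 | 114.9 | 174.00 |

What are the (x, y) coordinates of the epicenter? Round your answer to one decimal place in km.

Circle about each station: (x − 126.8)² + (y + 93.6)² = 122.08²; (x + 0.6)² + (y + 33.5)² = 26.00²; (x + 16.0)² + (y − 114.9)² = 174.00².
Subtracting the HUMO equation from the CMB and ELK equations removes the quadratic terms:
-254.8 x + 120.2 y = -9489.06
-285.6 x + 417.0 y = -26753.66
Solving the 2×2 system: x ≈ 10.3, y ≈ -57.1 km.

(10.3, -57.1)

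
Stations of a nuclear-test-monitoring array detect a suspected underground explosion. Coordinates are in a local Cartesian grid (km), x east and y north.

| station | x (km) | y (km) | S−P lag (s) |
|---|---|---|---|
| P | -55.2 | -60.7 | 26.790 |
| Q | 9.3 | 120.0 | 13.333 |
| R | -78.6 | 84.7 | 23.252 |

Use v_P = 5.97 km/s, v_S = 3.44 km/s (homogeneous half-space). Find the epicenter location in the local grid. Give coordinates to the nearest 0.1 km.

(110.1, 80.6)

Distance from S−P lag: d = Δt · v_P v_S / (v_P − v_S) = Δt · (5.97·3.44)/(5.97−3.44) ≈ 8.1173·Δt.
So d_P = 217.46, d_Q = 108.23, d_R = 188.74 km.
Circle about each station: (x + 55.2)² + (y + 60.7)² = 217.46²; (x − 9.3)² + (y − 120.0)² = 108.23²; (x + 78.6)² + (y − 84.7)² = 188.74².
Subtracting the P equation from the Q and R equations removes the quadratic terms:
129.0 x + 361.4 y = 43330.08
-46.8 x + 290.8 y = 18286.58
Solving the 2×2 system: x ≈ 110.1, y ≈ 80.6 km.
Check against P (with the unrounded x, y): √((x + 55.2)²+(y + 60.7)²) = 217.45 ≈ 217.46 km. ✓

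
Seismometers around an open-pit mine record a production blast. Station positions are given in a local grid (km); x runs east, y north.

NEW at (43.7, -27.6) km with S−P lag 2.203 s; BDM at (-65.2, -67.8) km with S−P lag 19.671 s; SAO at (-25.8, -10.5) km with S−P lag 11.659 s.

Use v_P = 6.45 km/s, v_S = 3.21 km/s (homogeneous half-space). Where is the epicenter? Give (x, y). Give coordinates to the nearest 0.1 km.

Distance from S−P lag: d = Δt · v_P v_S / (v_P − v_S) = Δt · (6.45·3.21)/(6.45−3.21) ≈ 6.3903·Δt.
So d_NEW = 14.08, d_BDM = 125.70, d_SAO = 74.50 km.
Circle about each station: (x − 43.7)² + (y + 27.6)² = 14.08²; (x + 65.2)² + (y + 67.8)² = 125.70²; (x + 25.8)² + (y + 10.5)² = 74.50².
Subtracting the NEW equation from the BDM and SAO equations removes the quadratic terms:
-217.8 x − 80.4 y = -9425.81
-139.0 x + 34.2 y = -7247.56
Solving the 2×2 system: x ≈ 48.6, y ≈ -14.4 km.

48.6 km east, -14.4 km north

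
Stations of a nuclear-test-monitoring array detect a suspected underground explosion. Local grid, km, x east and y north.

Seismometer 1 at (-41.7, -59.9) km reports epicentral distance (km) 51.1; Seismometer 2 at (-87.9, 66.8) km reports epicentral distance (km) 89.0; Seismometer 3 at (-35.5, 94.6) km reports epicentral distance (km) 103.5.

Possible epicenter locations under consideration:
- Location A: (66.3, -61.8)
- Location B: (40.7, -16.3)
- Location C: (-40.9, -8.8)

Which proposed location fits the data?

Location C

For each candidate, compare |candidate − station| to the reported distance:
Location A: residuals Seismometer 1 56.9, Seismometer 2 111.8, Seismometer 3 83.1 → max 111.8 km
Location B: residuals Seismometer 1 42.1, Seismometer 2 64.1, Seismometer 3 31.1 → max 64.1 km
Location C: residuals Seismometer 1 0.0, Seismometer 2 0.0, Seismometer 3 0.0 → max 0.0 km
Only Location C has all residuals ≈ 0.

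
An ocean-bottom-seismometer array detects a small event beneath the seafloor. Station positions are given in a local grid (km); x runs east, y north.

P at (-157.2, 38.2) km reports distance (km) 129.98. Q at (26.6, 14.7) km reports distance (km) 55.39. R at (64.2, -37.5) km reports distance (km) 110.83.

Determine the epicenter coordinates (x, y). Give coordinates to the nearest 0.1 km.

(-28.0, 24.0)

Circle about each station: (x + 157.2)² + (y − 38.2)² = 129.98²; (x − 26.6)² + (y − 14.7)² = 55.39²; (x − 64.2)² + (y + 37.5)² = 110.83².
Subtracting pairs of circle equations eliminates x²+y² and gives linear equations (the radical axes):
367.6 x − 47.0 y = -11420.68
442.8 x − 151.4 y = -16031.68
Solving the 2×2 system: x ≈ -28.0, y ≈ 24.0 km.
Check against P (with the unrounded x, y): √((x + 157.2)²+(y − 38.2)²) = 129.98 ≈ 129.98 km. ✓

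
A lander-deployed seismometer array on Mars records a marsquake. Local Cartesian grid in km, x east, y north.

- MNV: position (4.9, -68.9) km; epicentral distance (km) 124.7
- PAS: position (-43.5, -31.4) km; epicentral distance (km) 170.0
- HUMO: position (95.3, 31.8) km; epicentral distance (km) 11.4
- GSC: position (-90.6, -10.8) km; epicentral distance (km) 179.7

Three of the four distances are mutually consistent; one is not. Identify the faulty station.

Solve using three stations at a time. Using MNV, HUMO, GSC (subtract circle equations pairwise → linear system) gives (x, y) ≈ (85.2, 26.5).
Distances from that point to each station vs reported:
  MNV: calculated 124.7 vs reported 124.7 → residual 0.0 km
  PAS: calculated 141.1 vs reported 170.0 → residual 28.9 km
  HUMO: calculated 11.4 vs reported 11.4 → residual 0.0 km
  GSC: calculated 179.7 vs reported 179.7 → residual 0.0 km
MNV, HUMO, GSC are mutually consistent (residuals ≈ 0); PAS is off by 28.9 km.

PAS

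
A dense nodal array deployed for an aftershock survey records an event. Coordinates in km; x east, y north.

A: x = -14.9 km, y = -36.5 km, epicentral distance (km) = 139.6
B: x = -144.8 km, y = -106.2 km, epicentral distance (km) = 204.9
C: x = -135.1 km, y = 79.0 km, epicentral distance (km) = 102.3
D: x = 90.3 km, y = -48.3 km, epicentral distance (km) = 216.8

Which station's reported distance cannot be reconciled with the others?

C

Solve using three stations at a time. Using A, B, D (subtract circle equations pairwise → linear system) gives (x, y) ≈ (-78.5, 87.5).
Distances from that point to each station vs reported:
  A: calculated 139.4 vs reported 139.6 → residual 0.2 km
  B: calculated 204.7 vs reported 204.9 → residual 0.2 km
  C: calculated 57.2 vs reported 102.3 → residual 45.1 km
  D: calculated 216.6 vs reported 216.8 → residual 0.2 km
A, B, D are mutually consistent (residuals ≈ 0); C is off by 45.1 km.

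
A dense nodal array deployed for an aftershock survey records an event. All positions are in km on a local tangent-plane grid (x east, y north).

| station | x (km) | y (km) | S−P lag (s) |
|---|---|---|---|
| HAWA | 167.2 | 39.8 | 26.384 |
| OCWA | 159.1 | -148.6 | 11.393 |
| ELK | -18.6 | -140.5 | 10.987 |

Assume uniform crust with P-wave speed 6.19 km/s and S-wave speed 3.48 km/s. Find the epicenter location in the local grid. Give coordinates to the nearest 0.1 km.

68.6 km east, -145.3 km north

Distance from S−P lag: d = Δt · v_P v_S / (v_P − v_S) = Δt · (6.19·3.48)/(6.19−3.48) ≈ 7.9488·Δt.
So d_HAWA = 209.72, d_OCWA = 90.56, d_ELK = 87.33 km.
Circle about each station: (x − 167.2)² + (y − 39.8)² = 209.72²; (x − 159.1)² + (y + 148.6)² = 90.56²; (x + 18.6)² + (y + 140.5)² = 87.33².
Subtracting the HAWA equation from the OCWA and ELK equations removes the quadratic terms:
-16.2 x − 376.8 y = 53636.25
-371.6 x − 360.6 y = 26902.28
Solving the 2×2 system: x ≈ 68.6, y ≈ -145.3 km.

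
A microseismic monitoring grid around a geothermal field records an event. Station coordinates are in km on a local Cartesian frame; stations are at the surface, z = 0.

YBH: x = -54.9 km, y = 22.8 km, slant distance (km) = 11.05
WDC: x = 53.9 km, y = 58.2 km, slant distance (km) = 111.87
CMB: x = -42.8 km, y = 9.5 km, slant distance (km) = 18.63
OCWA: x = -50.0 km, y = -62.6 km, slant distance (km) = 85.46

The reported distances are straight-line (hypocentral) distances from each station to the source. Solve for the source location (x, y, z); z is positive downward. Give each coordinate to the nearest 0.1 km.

Each station gives a sphere (x−x_i)² + (y−y_i)² + z² = d_i² (stations at z=0).
Subtracting the YBH sphere from WDC and CMB: z² cancels, leaving linear equations in x and y:
217.6 x + 70.8 y = -9634.19
24.2 x − 26.6 y = -1836.73
Solving: x ≈ -51.498, y ≈ 22.199 km (keep extra digits for the depth step; rounded: -51.5, 22.2).
Then from the YBH sphere: z² = 11.05² − (x + 54.9)² − (y − 22.8)² with x = -51.498, y = 22.199, so z ≈ 10.496 ≈ 10.5 km.
Check against OCWA (with the unrounded solution): distance 85.46 ≈ 85.46 km. ✓

x ≈ -51.5 km, y ≈ 22.2 km, depth ≈ 10.5 km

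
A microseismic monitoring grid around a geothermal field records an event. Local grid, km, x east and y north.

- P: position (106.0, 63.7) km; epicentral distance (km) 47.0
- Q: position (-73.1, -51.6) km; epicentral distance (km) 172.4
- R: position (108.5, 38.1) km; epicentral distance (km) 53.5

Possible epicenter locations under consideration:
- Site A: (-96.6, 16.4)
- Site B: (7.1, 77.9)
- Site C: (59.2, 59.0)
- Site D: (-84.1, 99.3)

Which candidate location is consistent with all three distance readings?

For each candidate, compare |candidate − station| to the reported distance:
Site A: residuals P 161.0, Q 100.5, R 152.7 → max 161.0 km
Site B: residuals P 52.9, Q 20.1, R 55.4 → max 55.4 km
Site C: residuals P 0.0, Q 0.0, R 0.0 → max 0.0 km
Site D: residuals P 146.4, Q 21.1, R 148.6 → max 148.6 km
Only Site C has all residuals ≈ 0.

Site C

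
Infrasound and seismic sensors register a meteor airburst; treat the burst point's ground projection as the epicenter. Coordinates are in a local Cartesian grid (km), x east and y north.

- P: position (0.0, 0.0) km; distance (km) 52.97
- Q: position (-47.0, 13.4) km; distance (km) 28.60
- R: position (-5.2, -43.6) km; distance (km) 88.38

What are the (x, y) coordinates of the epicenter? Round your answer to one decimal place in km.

Circle about each station: x² + y² = 52.97²; (x + 47.0)² + (y − 13.4)² = 28.60²; (x + 5.2)² + (y + 43.6)² = 88.38².
Subtracting the P equation from the Q and R equations removes the quadratic terms:
-94.0 x + 26.8 y = 4376.42
-10.4 x − 87.2 y = -3077.20
Solving the 2×2 system: x ≈ -35.3, y ≈ 39.5 km.

-35.3 km east, 39.5 km north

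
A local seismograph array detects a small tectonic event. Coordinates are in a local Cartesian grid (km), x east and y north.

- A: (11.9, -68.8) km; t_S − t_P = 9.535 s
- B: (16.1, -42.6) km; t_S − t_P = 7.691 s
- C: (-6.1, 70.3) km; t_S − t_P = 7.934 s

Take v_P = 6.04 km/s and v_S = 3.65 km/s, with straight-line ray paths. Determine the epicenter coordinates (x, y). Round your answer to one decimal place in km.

(-37.3, 4.1)

Distance from S−P lag: d = Δt · v_P v_S / (v_P − v_S) = Δt · (6.04·3.65)/(6.04−3.65) ≈ 9.2243·Δt.
So d_A = 87.95, d_B = 70.94, d_C = 73.19 km.
Circle about each station: (x − 11.9)² + (y + 68.8)² = 87.95²; (x − 16.1)² + (y + 42.6)² = 70.94²; (x + 6.1)² + (y − 70.3)² = 73.19².
Subtracting the A equation from the B and C equations removes the quadratic terms:
8.4 x + 52.4 y = -98.36
-36.0 x + 278.2 y = 2482.68
Solving the 2×2 system: x ≈ -37.3, y ≈ 4.1 km.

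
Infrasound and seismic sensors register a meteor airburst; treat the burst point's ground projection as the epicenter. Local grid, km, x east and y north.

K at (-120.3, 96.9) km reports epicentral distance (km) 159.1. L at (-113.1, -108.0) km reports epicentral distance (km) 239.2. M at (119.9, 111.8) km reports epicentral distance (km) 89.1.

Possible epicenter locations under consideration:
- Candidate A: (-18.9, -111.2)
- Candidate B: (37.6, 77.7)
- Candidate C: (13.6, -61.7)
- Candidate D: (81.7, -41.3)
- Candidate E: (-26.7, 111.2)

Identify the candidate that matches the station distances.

For each candidate, compare |candidate − station| to the reported distance:
Candidate A: residuals K 72.4, L 144.9, M 173.6 → max 173.6 km
Candidate B: residuals K 0.0, L 0.0, M 0.0 → max 0.0 km
Candidate C: residuals K 48.5, L 104.3, M 114.4 → max 114.4 km
Candidate D: residuals K 85.7, L 33.3, M 68.7 → max 85.7 km
Candidate E: residuals K 64.4, L 3.6, M 57.5 → max 64.4 km
Only Candidate B has all residuals ≈ 0.

Candidate B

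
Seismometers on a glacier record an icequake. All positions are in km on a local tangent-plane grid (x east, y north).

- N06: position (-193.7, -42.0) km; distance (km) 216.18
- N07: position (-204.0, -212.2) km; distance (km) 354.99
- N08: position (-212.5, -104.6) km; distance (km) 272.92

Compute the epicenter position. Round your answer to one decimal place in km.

-26.8 km east, 95.4 km north

Circle about each station: (x + 193.7)² + (y + 42.0)² = 216.18²; (x + 204.0)² + (y + 212.2)² = 354.99²; (x + 212.5)² + (y + 104.6)² = 272.92².
Subtracting the N06 equation from the N07 and N08 equations removes the quadratic terms:
-20.6 x − 340.4 y = -31922.96
-37.6 x − 125.2 y = -10937.81
Solving the 2×2 system: x ≈ -26.8, y ≈ 95.4 km.
Check against N06 (with the unrounded x, y): √((x + 193.7)²+(y + 42.0)²) = 216.21 ≈ 216.18 km. ✓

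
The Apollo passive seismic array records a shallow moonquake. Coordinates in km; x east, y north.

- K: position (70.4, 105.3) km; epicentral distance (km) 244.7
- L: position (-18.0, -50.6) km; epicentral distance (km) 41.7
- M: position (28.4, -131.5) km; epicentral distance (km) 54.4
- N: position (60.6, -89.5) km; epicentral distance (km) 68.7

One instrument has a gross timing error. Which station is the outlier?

K

Solve using three stations at a time. Using L, M, N (subtract circle equations pairwise → linear system) gives (x, y) ≈ (-8.1, -91.1).
Distances from that point to each station vs reported:
  K: calculated 211.5 vs reported 244.7 → residual 33.2 km
  L: calculated 41.7 vs reported 41.7 → residual 0.0 km
  M: calculated 54.4 vs reported 54.4 → residual 0.0 km
  N: calculated 68.7 vs reported 68.7 → residual 0.0 km
L, M, N are mutually consistent (residuals ≈ 0); K is off by 33.2 km.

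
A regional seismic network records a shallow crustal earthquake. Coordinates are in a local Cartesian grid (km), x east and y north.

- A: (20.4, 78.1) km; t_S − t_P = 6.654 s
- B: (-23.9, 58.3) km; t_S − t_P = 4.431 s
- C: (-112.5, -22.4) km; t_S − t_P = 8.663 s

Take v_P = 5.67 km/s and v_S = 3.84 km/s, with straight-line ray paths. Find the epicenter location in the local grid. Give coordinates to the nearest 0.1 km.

Distance from S−P lag: d = Δt · v_P v_S / (v_P − v_S) = Δt · (5.67·3.84)/(5.67−3.84) ≈ 11.8977·Δt.
So d_A = 79.17, d_B = 52.72, d_C = 103.07 km.
Circle about each station: (x − 20.4)² + (y − 78.1)² = 79.17²; (x + 23.9)² + (y − 58.3)² = 52.72²; (x + 112.5)² + (y + 22.4)² = 103.07².
Subtracting pairs of circle equations eliminates x²+y² and gives linear equations (the radical axes):
-88.6 x − 39.6 y = 942.82
-265.8 x − 201.0 y = 2286.70
Solving the 2×2 system: x ≈ -13.6, y ≈ 6.6 km.

x ≈ -13.6 km, y ≈ 6.6 km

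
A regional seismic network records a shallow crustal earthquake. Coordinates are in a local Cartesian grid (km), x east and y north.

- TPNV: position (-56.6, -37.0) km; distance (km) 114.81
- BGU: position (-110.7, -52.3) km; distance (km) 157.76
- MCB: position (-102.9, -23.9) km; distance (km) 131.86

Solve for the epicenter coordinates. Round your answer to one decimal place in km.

Circle about each station: (x + 56.6)² + (y + 37.0)² = 114.81²; (x + 110.7)² + (y + 52.3)² = 157.76²; (x + 102.9)² + (y + 23.9)² = 131.86².
Subtracting pairs of circle equations eliminates x²+y² and gives linear equations (the radical axes):
-108.2 x − 30.6 y = -1289.66
-92.6 x + 26.2 y = 2381.34
Solving the 2×2 system: x ≈ -6.9, y ≈ 66.5 km.

x ≈ -6.9 km, y ≈ 66.5 km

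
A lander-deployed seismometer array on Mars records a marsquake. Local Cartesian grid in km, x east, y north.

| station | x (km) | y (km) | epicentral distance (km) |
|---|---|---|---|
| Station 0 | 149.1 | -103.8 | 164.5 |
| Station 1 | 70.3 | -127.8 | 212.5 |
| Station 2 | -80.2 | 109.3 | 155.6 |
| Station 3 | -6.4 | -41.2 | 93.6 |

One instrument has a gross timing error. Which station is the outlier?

Station 1

Solve using three stations at a time. Using Station 0, Station 2, Station 3 (subtract circle equations pairwise → linear system) gives (x, y) ≈ (53.9, 30.4).
Distances from that point to each station vs reported:
  Station 0: calculated 164.5 vs reported 164.5 → residual 0.0 km
  Station 1: calculated 159.0 vs reported 212.5 → residual 53.5 km
  Station 2: calculated 155.6 vs reported 155.6 → residual 0.0 km
  Station 3: calculated 93.6 vs reported 93.6 → residual 0.0 km
Station 0, Station 2, Station 3 are mutually consistent (residuals ≈ 0); Station 1 is off by 53.5 km.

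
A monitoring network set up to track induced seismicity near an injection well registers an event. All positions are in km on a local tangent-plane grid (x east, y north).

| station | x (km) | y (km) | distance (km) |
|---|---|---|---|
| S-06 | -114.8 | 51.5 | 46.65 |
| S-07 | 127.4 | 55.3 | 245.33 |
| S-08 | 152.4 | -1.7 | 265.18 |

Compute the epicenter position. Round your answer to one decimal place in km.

x ≈ -112.7 km, y ≈ 4.9 km

Circle about each station: (x + 114.8)² + (y − 51.5)² = 46.65²; (x − 127.4)² + (y − 55.3)² = 245.33²; (x − 152.4)² + (y + 1.7)² = 265.18².
Subtracting the S-06 equation from the S-07 and S-08 equations removes the quadratic terms:
484.4 x + 7.6 y = -54553.03
534.4 x − 106.4 y = -60746.85
Solving the 2×2 system: x ≈ -112.7, y ≈ 4.9 km.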